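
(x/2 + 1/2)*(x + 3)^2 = x^3/2 + 7*x^2/2 + 15*x/2 + 9/2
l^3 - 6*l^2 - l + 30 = (l - 5)*(l - 3)*(l + 2)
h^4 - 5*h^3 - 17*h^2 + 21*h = h*(h - 7)*(h - 1)*(h + 3)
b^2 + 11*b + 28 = (b + 4)*(b + 7)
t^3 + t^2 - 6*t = t*(t - 2)*(t + 3)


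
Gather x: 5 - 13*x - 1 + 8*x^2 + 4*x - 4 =8*x^2 - 9*x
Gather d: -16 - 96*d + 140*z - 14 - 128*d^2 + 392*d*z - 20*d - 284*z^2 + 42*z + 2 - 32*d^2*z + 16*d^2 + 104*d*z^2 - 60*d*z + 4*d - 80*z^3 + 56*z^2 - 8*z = d^2*(-32*z - 112) + d*(104*z^2 + 332*z - 112) - 80*z^3 - 228*z^2 + 174*z - 28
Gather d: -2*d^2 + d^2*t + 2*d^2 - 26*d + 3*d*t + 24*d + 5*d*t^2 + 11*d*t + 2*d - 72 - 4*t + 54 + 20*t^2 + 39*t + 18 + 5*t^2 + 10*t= d^2*t + d*(5*t^2 + 14*t) + 25*t^2 + 45*t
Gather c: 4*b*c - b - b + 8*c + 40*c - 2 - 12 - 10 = -2*b + c*(4*b + 48) - 24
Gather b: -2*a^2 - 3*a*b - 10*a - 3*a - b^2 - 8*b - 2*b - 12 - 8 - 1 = -2*a^2 - 13*a - b^2 + b*(-3*a - 10) - 21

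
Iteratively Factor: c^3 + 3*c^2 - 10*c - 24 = (c + 2)*(c^2 + c - 12) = (c - 3)*(c + 2)*(c + 4)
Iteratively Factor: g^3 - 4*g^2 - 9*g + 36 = (g - 3)*(g^2 - g - 12) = (g - 3)*(g + 3)*(g - 4)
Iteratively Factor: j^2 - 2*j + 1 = (j - 1)*(j - 1)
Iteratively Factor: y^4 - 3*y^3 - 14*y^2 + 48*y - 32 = (y - 4)*(y^3 + y^2 - 10*y + 8) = (y - 4)*(y - 1)*(y^2 + 2*y - 8) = (y - 4)*(y - 1)*(y + 4)*(y - 2)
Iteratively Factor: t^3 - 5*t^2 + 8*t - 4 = (t - 2)*(t^2 - 3*t + 2) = (t - 2)^2*(t - 1)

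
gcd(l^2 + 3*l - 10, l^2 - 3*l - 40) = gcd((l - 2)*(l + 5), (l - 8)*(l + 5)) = l + 5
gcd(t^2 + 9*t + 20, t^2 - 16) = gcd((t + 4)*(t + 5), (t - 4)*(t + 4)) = t + 4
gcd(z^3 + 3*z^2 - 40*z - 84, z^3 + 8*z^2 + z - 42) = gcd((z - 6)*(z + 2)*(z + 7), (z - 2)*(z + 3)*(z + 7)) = z + 7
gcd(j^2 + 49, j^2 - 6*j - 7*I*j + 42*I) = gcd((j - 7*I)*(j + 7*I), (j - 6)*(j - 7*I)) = j - 7*I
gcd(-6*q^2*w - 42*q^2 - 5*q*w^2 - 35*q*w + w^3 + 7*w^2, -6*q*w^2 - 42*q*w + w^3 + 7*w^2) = 6*q*w + 42*q - w^2 - 7*w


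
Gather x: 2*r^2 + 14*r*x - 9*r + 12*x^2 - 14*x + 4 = 2*r^2 - 9*r + 12*x^2 + x*(14*r - 14) + 4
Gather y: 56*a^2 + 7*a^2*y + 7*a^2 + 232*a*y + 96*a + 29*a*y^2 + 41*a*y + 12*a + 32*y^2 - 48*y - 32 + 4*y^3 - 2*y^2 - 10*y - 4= 63*a^2 + 108*a + 4*y^3 + y^2*(29*a + 30) + y*(7*a^2 + 273*a - 58) - 36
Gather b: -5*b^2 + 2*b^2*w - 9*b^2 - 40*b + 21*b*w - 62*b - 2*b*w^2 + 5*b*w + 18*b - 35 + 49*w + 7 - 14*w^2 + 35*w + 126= b^2*(2*w - 14) + b*(-2*w^2 + 26*w - 84) - 14*w^2 + 84*w + 98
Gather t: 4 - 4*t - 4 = -4*t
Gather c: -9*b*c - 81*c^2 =-9*b*c - 81*c^2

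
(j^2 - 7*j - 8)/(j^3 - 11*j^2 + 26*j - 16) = (j + 1)/(j^2 - 3*j + 2)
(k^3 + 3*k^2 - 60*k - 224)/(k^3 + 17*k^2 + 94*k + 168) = (k - 8)/(k + 6)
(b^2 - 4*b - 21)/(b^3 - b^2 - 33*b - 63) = 1/(b + 3)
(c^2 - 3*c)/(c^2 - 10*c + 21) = c/(c - 7)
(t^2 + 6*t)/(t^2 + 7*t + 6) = t/(t + 1)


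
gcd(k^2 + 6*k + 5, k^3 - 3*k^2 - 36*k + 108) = 1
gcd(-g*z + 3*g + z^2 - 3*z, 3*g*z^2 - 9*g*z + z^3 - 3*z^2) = z - 3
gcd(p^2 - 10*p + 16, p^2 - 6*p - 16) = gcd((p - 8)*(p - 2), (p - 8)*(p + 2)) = p - 8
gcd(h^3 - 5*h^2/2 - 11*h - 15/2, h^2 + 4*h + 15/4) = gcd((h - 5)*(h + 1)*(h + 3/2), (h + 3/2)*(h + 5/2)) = h + 3/2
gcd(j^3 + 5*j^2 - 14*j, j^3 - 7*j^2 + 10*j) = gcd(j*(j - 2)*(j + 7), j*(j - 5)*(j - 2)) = j^2 - 2*j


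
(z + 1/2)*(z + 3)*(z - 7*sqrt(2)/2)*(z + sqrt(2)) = z^4 - 5*sqrt(2)*z^3/2 + 7*z^3/2 - 35*sqrt(2)*z^2/4 - 11*z^2/2 - 49*z/2 - 15*sqrt(2)*z/4 - 21/2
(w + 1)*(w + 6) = w^2 + 7*w + 6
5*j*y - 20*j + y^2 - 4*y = (5*j + y)*(y - 4)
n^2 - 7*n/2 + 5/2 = (n - 5/2)*(n - 1)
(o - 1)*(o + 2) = o^2 + o - 2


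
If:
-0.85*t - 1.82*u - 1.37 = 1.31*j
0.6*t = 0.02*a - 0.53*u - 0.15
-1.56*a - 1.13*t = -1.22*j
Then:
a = 0.00151115623428327*u - 0.489809683620759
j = -0.81619044485494*u - 0.872993938140518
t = -0.883282961458857*u - 0.266326989454025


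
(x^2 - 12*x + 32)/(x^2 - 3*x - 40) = (x - 4)/(x + 5)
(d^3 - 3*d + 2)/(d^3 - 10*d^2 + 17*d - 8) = (d + 2)/(d - 8)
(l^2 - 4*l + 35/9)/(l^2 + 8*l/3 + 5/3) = (9*l^2 - 36*l + 35)/(3*(3*l^2 + 8*l + 5))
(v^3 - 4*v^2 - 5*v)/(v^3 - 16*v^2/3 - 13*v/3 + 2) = 3*v*(v - 5)/(3*v^2 - 19*v + 6)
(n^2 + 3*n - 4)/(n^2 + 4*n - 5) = (n + 4)/(n + 5)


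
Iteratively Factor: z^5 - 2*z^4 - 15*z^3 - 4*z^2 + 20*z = (z + 2)*(z^4 - 4*z^3 - 7*z^2 + 10*z) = (z + 2)^2*(z^3 - 6*z^2 + 5*z) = (z - 5)*(z + 2)^2*(z^2 - z) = z*(z - 5)*(z + 2)^2*(z - 1)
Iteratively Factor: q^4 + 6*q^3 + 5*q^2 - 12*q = (q + 3)*(q^3 + 3*q^2 - 4*q) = (q + 3)*(q + 4)*(q^2 - q) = q*(q + 3)*(q + 4)*(q - 1)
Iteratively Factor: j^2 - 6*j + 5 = (j - 1)*(j - 5)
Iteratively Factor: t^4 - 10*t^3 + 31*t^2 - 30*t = (t - 2)*(t^3 - 8*t^2 + 15*t) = (t - 3)*(t - 2)*(t^2 - 5*t) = t*(t - 3)*(t - 2)*(t - 5)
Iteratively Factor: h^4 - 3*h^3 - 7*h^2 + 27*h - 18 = (h - 3)*(h^3 - 7*h + 6) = (h - 3)*(h - 1)*(h^2 + h - 6) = (h - 3)*(h - 1)*(h + 3)*(h - 2)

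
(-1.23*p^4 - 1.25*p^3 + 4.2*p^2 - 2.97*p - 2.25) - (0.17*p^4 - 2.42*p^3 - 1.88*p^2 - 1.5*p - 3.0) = -1.4*p^4 + 1.17*p^3 + 6.08*p^2 - 1.47*p + 0.75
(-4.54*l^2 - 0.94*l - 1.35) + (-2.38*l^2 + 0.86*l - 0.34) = -6.92*l^2 - 0.08*l - 1.69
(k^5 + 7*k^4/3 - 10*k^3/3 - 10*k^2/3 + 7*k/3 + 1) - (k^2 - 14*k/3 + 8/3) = k^5 + 7*k^4/3 - 10*k^3/3 - 13*k^2/3 + 7*k - 5/3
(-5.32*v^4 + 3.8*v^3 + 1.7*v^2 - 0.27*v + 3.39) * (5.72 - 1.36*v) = 7.2352*v^5 - 35.5984*v^4 + 19.424*v^3 + 10.0912*v^2 - 6.1548*v + 19.3908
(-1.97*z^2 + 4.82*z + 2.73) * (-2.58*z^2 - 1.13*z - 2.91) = 5.0826*z^4 - 10.2095*z^3 - 6.7573*z^2 - 17.1111*z - 7.9443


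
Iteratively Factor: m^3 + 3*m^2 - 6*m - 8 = (m + 4)*(m^2 - m - 2) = (m + 1)*(m + 4)*(m - 2)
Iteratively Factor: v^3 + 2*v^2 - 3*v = (v - 1)*(v^2 + 3*v) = (v - 1)*(v + 3)*(v)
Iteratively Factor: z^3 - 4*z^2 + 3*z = (z - 1)*(z^2 - 3*z) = (z - 3)*(z - 1)*(z)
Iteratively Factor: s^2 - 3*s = (s)*(s - 3)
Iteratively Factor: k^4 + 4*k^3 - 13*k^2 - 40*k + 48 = (k + 4)*(k^3 - 13*k + 12) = (k + 4)^2*(k^2 - 4*k + 3) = (k - 1)*(k + 4)^2*(k - 3)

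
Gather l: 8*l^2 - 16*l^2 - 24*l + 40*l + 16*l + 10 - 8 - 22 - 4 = -8*l^2 + 32*l - 24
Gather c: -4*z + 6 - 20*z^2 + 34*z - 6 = -20*z^2 + 30*z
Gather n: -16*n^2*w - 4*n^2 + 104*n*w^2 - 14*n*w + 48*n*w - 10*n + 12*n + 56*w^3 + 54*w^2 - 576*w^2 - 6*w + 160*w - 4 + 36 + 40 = n^2*(-16*w - 4) + n*(104*w^2 + 34*w + 2) + 56*w^3 - 522*w^2 + 154*w + 72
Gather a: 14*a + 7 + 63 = 14*a + 70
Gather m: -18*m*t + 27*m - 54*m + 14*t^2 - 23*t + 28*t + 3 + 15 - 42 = m*(-18*t - 27) + 14*t^2 + 5*t - 24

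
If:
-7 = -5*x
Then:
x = 7/5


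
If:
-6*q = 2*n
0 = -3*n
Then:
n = 0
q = 0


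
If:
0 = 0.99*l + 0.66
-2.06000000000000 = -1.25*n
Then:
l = -0.67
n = 1.65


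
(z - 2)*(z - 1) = z^2 - 3*z + 2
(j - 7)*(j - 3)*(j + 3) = j^3 - 7*j^2 - 9*j + 63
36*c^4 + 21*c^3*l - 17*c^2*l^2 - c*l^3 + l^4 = (-3*c + l)^2*(c + l)*(4*c + l)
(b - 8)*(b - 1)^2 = b^3 - 10*b^2 + 17*b - 8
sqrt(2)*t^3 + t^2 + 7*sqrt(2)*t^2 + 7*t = t*(t + 7)*(sqrt(2)*t + 1)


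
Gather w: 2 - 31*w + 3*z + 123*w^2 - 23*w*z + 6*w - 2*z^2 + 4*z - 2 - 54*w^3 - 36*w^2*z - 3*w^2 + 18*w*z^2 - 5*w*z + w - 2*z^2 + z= -54*w^3 + w^2*(120 - 36*z) + w*(18*z^2 - 28*z - 24) - 4*z^2 + 8*z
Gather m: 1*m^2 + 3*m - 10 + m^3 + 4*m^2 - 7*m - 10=m^3 + 5*m^2 - 4*m - 20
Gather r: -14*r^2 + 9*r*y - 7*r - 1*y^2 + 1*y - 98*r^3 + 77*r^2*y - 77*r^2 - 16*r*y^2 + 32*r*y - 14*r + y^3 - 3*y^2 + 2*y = -98*r^3 + r^2*(77*y - 91) + r*(-16*y^2 + 41*y - 21) + y^3 - 4*y^2 + 3*y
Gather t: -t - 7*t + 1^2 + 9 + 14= 24 - 8*t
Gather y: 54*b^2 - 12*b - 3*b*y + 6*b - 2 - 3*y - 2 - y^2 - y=54*b^2 - 6*b - y^2 + y*(-3*b - 4) - 4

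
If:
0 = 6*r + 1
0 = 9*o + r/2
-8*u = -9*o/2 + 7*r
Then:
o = 1/108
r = -1/6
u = 29/192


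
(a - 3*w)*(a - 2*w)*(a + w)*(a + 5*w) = a^4 + a^3*w - 19*a^2*w^2 + 11*a*w^3 + 30*w^4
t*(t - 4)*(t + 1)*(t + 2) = t^4 - t^3 - 10*t^2 - 8*t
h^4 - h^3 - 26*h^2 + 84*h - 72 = (h - 3)*(h - 2)^2*(h + 6)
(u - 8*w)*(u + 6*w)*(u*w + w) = u^3*w - 2*u^2*w^2 + u^2*w - 48*u*w^3 - 2*u*w^2 - 48*w^3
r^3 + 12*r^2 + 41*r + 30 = (r + 1)*(r + 5)*(r + 6)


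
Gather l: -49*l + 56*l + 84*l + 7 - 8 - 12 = 91*l - 13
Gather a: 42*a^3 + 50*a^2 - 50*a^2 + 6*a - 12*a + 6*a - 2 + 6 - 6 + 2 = 42*a^3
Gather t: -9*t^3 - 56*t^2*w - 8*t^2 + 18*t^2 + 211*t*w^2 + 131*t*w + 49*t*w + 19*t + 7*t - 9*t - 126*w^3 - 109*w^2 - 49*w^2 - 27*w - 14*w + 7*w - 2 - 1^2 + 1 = -9*t^3 + t^2*(10 - 56*w) + t*(211*w^2 + 180*w + 17) - 126*w^3 - 158*w^2 - 34*w - 2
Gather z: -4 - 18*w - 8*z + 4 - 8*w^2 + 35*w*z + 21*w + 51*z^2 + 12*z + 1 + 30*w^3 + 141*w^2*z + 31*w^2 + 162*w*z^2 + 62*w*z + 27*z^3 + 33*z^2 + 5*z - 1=30*w^3 + 23*w^2 + 3*w + 27*z^3 + z^2*(162*w + 84) + z*(141*w^2 + 97*w + 9)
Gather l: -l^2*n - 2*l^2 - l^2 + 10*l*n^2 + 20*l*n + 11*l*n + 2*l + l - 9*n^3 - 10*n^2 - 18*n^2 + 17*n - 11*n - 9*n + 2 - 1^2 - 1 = l^2*(-n - 3) + l*(10*n^2 + 31*n + 3) - 9*n^3 - 28*n^2 - 3*n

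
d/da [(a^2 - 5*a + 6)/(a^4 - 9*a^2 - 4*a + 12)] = (-2*a^2 + 7*a - 2)/(a^5 + 4*a^4 + a^3 - 10*a^2 - 4*a + 8)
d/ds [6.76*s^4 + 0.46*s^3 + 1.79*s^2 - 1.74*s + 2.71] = 27.04*s^3 + 1.38*s^2 + 3.58*s - 1.74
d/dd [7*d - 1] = 7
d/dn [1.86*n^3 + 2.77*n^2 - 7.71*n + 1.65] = 5.58*n^2 + 5.54*n - 7.71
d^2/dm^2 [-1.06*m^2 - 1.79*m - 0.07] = -2.12000000000000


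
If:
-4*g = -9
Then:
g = 9/4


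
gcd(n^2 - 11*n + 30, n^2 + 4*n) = 1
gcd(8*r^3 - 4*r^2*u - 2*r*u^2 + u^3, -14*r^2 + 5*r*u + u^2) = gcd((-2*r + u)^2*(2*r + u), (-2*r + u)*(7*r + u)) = 2*r - u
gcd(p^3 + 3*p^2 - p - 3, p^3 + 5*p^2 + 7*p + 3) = p^2 + 4*p + 3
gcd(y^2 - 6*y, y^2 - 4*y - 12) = y - 6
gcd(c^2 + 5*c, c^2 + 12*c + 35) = c + 5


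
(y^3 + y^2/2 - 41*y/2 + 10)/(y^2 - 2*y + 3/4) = 2*(y^2 + y - 20)/(2*y - 3)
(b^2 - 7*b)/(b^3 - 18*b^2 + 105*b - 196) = b/(b^2 - 11*b + 28)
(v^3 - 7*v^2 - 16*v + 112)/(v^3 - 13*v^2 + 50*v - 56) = (v + 4)/(v - 2)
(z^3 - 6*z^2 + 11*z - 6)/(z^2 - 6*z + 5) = (z^2 - 5*z + 6)/(z - 5)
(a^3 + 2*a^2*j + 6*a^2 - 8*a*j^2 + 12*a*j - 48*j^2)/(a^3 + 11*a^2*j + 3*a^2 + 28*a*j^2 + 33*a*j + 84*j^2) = (a^2 - 2*a*j + 6*a - 12*j)/(a^2 + 7*a*j + 3*a + 21*j)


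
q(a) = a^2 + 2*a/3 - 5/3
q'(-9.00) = -17.33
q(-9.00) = 73.33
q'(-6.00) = -11.33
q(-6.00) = 30.33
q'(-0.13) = 0.41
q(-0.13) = -1.74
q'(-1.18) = -1.69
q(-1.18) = -1.06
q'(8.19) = 17.05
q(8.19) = 70.87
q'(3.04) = 6.75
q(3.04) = 9.60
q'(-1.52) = -2.37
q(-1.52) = -0.37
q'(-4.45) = -8.23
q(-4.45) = 15.17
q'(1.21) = 3.09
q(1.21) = 0.60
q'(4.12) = 8.91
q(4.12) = 18.05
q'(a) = 2*a + 2/3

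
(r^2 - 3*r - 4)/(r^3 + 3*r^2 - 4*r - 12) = (r^2 - 3*r - 4)/(r^3 + 3*r^2 - 4*r - 12)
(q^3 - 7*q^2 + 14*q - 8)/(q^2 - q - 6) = (-q^3 + 7*q^2 - 14*q + 8)/(-q^2 + q + 6)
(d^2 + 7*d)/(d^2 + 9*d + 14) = d/(d + 2)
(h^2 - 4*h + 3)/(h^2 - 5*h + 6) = (h - 1)/(h - 2)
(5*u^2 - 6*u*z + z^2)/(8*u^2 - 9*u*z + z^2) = (-5*u + z)/(-8*u + z)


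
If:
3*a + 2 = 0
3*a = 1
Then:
No Solution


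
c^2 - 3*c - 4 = (c - 4)*(c + 1)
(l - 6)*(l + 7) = l^2 + l - 42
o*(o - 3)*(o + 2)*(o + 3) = o^4 + 2*o^3 - 9*o^2 - 18*o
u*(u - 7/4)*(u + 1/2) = u^3 - 5*u^2/4 - 7*u/8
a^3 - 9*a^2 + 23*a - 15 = (a - 5)*(a - 3)*(a - 1)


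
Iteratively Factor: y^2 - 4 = (y + 2)*(y - 2)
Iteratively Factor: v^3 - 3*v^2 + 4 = (v + 1)*(v^2 - 4*v + 4) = (v - 2)*(v + 1)*(v - 2)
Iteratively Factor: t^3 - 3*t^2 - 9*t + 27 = (t - 3)*(t^2 - 9) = (t - 3)*(t + 3)*(t - 3)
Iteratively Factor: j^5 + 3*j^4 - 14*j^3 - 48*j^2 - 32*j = (j)*(j^4 + 3*j^3 - 14*j^2 - 48*j - 32) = j*(j + 4)*(j^3 - j^2 - 10*j - 8) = j*(j - 4)*(j + 4)*(j^2 + 3*j + 2) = j*(j - 4)*(j + 2)*(j + 4)*(j + 1)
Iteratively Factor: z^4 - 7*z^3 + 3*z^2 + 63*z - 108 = (z + 3)*(z^3 - 10*z^2 + 33*z - 36) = (z - 3)*(z + 3)*(z^2 - 7*z + 12) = (z - 3)^2*(z + 3)*(z - 4)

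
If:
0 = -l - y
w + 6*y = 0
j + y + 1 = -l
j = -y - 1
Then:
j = -1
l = 0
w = 0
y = 0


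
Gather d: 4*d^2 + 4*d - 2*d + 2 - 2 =4*d^2 + 2*d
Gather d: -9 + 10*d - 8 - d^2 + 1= -d^2 + 10*d - 16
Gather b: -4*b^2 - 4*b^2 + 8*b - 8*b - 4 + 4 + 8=8 - 8*b^2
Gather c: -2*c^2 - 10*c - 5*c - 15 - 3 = -2*c^2 - 15*c - 18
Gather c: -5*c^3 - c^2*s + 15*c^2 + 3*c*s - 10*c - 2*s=-5*c^3 + c^2*(15 - s) + c*(3*s - 10) - 2*s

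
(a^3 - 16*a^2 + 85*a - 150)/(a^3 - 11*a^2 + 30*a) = (a - 5)/a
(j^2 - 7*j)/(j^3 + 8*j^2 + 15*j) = (j - 7)/(j^2 + 8*j + 15)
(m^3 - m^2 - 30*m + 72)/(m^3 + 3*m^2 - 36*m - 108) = (m^2 - 7*m + 12)/(m^2 - 3*m - 18)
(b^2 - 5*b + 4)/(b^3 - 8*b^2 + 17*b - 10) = (b - 4)/(b^2 - 7*b + 10)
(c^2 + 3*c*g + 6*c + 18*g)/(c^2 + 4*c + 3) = (c^2 + 3*c*g + 6*c + 18*g)/(c^2 + 4*c + 3)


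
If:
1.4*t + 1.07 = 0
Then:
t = -0.76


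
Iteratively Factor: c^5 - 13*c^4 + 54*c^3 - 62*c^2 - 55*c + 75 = (c + 1)*(c^4 - 14*c^3 + 68*c^2 - 130*c + 75) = (c - 5)*(c + 1)*(c^3 - 9*c^2 + 23*c - 15) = (c - 5)*(c - 3)*(c + 1)*(c^2 - 6*c + 5) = (c - 5)^2*(c - 3)*(c + 1)*(c - 1)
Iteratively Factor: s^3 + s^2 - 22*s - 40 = (s + 2)*(s^2 - s - 20) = (s - 5)*(s + 2)*(s + 4)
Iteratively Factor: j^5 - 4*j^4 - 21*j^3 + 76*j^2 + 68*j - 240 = (j - 3)*(j^4 - j^3 - 24*j^2 + 4*j + 80) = (j - 3)*(j + 2)*(j^3 - 3*j^2 - 18*j + 40) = (j - 5)*(j - 3)*(j + 2)*(j^2 + 2*j - 8) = (j - 5)*(j - 3)*(j - 2)*(j + 2)*(j + 4)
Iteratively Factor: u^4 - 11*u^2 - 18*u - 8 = (u + 2)*(u^3 - 2*u^2 - 7*u - 4) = (u + 1)*(u + 2)*(u^2 - 3*u - 4) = (u + 1)^2*(u + 2)*(u - 4)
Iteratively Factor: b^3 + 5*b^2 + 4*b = (b + 4)*(b^2 + b) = b*(b + 4)*(b + 1)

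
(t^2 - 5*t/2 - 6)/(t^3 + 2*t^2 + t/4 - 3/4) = 2*(t - 4)/(2*t^2 + t - 1)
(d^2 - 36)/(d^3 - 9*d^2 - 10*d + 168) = (d + 6)/(d^2 - 3*d - 28)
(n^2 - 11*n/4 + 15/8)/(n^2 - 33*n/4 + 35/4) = (n - 3/2)/(n - 7)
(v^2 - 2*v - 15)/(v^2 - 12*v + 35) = (v + 3)/(v - 7)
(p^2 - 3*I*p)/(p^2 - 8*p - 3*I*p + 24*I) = p/(p - 8)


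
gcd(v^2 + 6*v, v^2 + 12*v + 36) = v + 6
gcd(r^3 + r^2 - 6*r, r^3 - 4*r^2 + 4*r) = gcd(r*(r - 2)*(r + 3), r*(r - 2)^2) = r^2 - 2*r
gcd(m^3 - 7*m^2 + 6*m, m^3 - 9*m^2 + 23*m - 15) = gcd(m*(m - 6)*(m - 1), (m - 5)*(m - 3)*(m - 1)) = m - 1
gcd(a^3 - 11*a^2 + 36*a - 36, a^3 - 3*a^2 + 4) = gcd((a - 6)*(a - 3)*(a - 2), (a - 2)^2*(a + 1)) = a - 2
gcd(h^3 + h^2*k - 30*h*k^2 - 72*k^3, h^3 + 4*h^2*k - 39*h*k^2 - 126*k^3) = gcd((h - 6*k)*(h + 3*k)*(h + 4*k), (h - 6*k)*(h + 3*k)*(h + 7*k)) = h^2 - 3*h*k - 18*k^2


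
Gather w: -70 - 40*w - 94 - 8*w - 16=-48*w - 180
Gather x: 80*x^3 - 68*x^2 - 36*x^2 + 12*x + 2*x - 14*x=80*x^3 - 104*x^2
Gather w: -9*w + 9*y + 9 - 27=-9*w + 9*y - 18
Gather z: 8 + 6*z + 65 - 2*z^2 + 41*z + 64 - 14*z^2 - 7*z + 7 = -16*z^2 + 40*z + 144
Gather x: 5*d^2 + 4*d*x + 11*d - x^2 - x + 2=5*d^2 + 11*d - x^2 + x*(4*d - 1) + 2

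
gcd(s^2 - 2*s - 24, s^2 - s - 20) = s + 4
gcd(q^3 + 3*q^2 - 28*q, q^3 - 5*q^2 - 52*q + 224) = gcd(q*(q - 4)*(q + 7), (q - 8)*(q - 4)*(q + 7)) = q^2 + 3*q - 28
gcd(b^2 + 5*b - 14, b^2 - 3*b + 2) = b - 2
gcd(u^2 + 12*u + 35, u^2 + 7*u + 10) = u + 5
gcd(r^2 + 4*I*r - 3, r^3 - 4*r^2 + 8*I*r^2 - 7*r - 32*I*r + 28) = r + I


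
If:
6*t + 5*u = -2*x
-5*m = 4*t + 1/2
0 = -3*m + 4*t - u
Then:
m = 4*x/95 - 13/190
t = -x/19 - 3/76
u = 9/190 - 32*x/95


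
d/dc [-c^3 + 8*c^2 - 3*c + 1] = -3*c^2 + 16*c - 3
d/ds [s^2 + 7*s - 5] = 2*s + 7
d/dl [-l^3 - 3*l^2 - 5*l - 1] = -3*l^2 - 6*l - 5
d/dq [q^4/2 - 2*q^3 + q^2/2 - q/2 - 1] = 2*q^3 - 6*q^2 + q - 1/2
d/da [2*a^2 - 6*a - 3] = 4*a - 6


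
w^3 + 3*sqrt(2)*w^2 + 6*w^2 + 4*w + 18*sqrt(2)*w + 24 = (w + 6)*(w + sqrt(2))*(w + 2*sqrt(2))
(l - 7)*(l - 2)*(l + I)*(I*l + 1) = I*l^4 - 9*I*l^3 + 15*I*l^2 - 9*I*l + 14*I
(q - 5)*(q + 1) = q^2 - 4*q - 5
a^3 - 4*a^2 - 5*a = a*(a - 5)*(a + 1)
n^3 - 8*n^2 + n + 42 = (n - 7)*(n - 3)*(n + 2)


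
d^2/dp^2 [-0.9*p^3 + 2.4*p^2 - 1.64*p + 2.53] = 4.8 - 5.4*p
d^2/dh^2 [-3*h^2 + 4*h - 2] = -6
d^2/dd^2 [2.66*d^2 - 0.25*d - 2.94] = 5.32000000000000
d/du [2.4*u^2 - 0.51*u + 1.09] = 4.8*u - 0.51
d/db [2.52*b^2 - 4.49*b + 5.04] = 5.04*b - 4.49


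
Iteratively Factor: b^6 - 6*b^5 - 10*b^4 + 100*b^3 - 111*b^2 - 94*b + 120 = (b - 1)*(b^5 - 5*b^4 - 15*b^3 + 85*b^2 - 26*b - 120) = (b - 2)*(b - 1)*(b^4 - 3*b^3 - 21*b^2 + 43*b + 60) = (b - 2)*(b - 1)*(b + 4)*(b^3 - 7*b^2 + 7*b + 15) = (b - 5)*(b - 2)*(b - 1)*(b + 4)*(b^2 - 2*b - 3) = (b - 5)*(b - 2)*(b - 1)*(b + 1)*(b + 4)*(b - 3)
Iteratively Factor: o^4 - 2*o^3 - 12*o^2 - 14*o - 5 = (o + 1)*(o^3 - 3*o^2 - 9*o - 5) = (o + 1)^2*(o^2 - 4*o - 5) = (o - 5)*(o + 1)^2*(o + 1)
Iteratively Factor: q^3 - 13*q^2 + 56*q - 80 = (q - 4)*(q^2 - 9*q + 20) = (q - 4)^2*(q - 5)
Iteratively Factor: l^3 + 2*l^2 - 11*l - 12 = (l + 1)*(l^2 + l - 12) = (l + 1)*(l + 4)*(l - 3)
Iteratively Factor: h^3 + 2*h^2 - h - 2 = (h - 1)*(h^2 + 3*h + 2) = (h - 1)*(h + 2)*(h + 1)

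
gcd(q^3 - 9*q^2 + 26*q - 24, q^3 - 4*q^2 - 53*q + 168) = q - 3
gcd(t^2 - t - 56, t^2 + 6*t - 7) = t + 7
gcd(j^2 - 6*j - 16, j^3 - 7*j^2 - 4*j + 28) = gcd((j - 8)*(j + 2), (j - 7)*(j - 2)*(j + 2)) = j + 2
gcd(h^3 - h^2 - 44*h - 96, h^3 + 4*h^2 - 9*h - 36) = h^2 + 7*h + 12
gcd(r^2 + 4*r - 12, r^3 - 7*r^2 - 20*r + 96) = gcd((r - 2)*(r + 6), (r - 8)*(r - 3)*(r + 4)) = 1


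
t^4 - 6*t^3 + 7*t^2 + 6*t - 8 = (t - 4)*(t - 2)*(t - 1)*(t + 1)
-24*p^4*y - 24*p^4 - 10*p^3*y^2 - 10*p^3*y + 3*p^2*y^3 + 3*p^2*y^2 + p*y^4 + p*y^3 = (-3*p + y)*(2*p + y)*(4*p + y)*(p*y + p)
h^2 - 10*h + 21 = (h - 7)*(h - 3)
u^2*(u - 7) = u^3 - 7*u^2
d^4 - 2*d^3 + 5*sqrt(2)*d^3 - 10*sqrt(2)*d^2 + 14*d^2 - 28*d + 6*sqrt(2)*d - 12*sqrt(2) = (d - 2)*(d + sqrt(2))^2*(d + 3*sqrt(2))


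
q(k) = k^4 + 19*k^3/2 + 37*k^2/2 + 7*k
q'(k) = 4*k^3 + 57*k^2/2 + 37*k + 7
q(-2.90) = -25.68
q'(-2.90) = 41.83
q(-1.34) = 4.20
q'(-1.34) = -1.03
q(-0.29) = -0.70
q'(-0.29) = -1.43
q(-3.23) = -40.89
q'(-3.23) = 50.03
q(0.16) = 1.63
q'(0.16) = 13.67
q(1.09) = 43.32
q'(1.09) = 86.37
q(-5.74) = -141.74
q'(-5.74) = -22.85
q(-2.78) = -20.86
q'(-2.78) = 38.46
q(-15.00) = 22620.00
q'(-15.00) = -7635.50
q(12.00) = 39900.00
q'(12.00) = 11467.00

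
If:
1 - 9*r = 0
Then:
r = 1/9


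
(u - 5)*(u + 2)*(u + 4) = u^3 + u^2 - 22*u - 40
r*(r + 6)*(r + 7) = r^3 + 13*r^2 + 42*r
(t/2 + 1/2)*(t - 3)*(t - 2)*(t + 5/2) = t^4/2 - 3*t^3/4 - 9*t^2/2 + 17*t/4 + 15/2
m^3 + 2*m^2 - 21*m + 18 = (m - 3)*(m - 1)*(m + 6)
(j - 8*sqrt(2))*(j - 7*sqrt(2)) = j^2 - 15*sqrt(2)*j + 112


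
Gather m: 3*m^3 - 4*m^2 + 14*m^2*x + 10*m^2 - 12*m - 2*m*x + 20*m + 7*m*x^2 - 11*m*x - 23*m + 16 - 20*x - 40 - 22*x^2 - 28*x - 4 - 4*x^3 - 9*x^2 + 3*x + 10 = 3*m^3 + m^2*(14*x + 6) + m*(7*x^2 - 13*x - 15) - 4*x^3 - 31*x^2 - 45*x - 18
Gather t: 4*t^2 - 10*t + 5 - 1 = 4*t^2 - 10*t + 4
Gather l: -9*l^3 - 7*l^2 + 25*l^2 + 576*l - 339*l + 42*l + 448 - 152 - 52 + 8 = -9*l^3 + 18*l^2 + 279*l + 252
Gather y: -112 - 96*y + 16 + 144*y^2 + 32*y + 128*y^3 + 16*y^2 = 128*y^3 + 160*y^2 - 64*y - 96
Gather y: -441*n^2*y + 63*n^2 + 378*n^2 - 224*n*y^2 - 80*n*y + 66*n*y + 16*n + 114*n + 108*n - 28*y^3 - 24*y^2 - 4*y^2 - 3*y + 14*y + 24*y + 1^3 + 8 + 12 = 441*n^2 + 238*n - 28*y^3 + y^2*(-224*n - 28) + y*(-441*n^2 - 14*n + 35) + 21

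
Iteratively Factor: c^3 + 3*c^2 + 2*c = (c + 2)*(c^2 + c) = c*(c + 2)*(c + 1)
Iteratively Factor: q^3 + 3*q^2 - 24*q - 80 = (q + 4)*(q^2 - q - 20) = (q - 5)*(q + 4)*(q + 4)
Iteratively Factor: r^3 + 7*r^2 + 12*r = (r + 4)*(r^2 + 3*r) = (r + 3)*(r + 4)*(r)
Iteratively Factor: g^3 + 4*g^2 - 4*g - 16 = (g + 2)*(g^2 + 2*g - 8) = (g + 2)*(g + 4)*(g - 2)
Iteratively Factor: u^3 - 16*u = (u + 4)*(u^2 - 4*u) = u*(u + 4)*(u - 4)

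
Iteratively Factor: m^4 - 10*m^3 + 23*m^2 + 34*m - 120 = (m - 3)*(m^3 - 7*m^2 + 2*m + 40) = (m - 5)*(m - 3)*(m^2 - 2*m - 8) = (m - 5)*(m - 4)*(m - 3)*(m + 2)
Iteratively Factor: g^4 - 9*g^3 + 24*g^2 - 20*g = (g - 2)*(g^3 - 7*g^2 + 10*g) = (g - 2)^2*(g^2 - 5*g) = (g - 5)*(g - 2)^2*(g)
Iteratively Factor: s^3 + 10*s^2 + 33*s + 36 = (s + 3)*(s^2 + 7*s + 12) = (s + 3)^2*(s + 4)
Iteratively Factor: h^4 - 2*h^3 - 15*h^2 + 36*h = (h)*(h^3 - 2*h^2 - 15*h + 36) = h*(h - 3)*(h^2 + h - 12) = h*(h - 3)*(h + 4)*(h - 3)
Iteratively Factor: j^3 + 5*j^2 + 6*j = (j)*(j^2 + 5*j + 6) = j*(j + 2)*(j + 3)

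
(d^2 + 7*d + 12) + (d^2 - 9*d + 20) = 2*d^2 - 2*d + 32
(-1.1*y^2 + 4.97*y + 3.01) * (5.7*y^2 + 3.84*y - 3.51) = -6.27*y^4 + 24.105*y^3 + 40.1028*y^2 - 5.8863*y - 10.5651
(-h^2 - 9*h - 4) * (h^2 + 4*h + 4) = -h^4 - 13*h^3 - 44*h^2 - 52*h - 16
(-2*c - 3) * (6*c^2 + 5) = -12*c^3 - 18*c^2 - 10*c - 15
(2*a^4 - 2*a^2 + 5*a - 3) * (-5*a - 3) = -10*a^5 - 6*a^4 + 10*a^3 - 19*a^2 + 9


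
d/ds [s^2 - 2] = 2*s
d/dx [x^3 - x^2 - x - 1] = 3*x^2 - 2*x - 1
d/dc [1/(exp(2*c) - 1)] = -1/(2*sinh(c)^2)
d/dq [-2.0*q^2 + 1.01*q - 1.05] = 1.01 - 4.0*q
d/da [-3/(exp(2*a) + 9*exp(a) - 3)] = (6*exp(a) + 27)*exp(a)/(exp(2*a) + 9*exp(a) - 3)^2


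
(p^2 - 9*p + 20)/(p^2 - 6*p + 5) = (p - 4)/(p - 1)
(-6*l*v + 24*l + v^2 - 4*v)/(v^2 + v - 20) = (-6*l + v)/(v + 5)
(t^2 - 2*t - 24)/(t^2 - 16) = (t - 6)/(t - 4)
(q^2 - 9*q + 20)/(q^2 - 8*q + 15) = (q - 4)/(q - 3)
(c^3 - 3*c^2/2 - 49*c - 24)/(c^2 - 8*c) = c + 13/2 + 3/c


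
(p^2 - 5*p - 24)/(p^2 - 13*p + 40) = (p + 3)/(p - 5)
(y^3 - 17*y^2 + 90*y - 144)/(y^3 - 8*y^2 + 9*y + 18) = (y - 8)/(y + 1)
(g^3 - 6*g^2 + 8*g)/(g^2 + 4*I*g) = (g^2 - 6*g + 8)/(g + 4*I)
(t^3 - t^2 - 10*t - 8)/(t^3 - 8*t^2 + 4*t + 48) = (t + 1)/(t - 6)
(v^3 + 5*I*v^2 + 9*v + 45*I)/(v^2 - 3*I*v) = v + 8*I - 15/v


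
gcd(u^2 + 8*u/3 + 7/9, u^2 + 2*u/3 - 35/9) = u + 7/3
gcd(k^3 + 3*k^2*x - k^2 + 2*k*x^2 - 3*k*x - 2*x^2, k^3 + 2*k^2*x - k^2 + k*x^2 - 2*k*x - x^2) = k^2 + k*x - k - x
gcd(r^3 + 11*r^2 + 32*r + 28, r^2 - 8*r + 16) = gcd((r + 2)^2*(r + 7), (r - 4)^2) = 1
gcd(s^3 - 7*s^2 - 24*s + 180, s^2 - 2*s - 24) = s - 6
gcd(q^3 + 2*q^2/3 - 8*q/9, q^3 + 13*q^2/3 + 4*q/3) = q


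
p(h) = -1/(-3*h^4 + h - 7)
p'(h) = -(12*h^3 - 1)/(-3*h^4 + h - 7)^2 = (1 - 12*h^3)/(3*h^4 - h + 7)^2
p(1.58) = 0.04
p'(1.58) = -0.08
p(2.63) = 0.01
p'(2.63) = -0.01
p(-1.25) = 0.06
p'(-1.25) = 0.10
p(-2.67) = 0.01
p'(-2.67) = 0.01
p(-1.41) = 0.05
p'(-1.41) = 0.08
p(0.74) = 0.14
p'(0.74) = -0.08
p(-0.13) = 0.14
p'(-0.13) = 0.02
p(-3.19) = 0.00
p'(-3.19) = 0.00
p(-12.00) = 0.00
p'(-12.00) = 0.00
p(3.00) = 0.00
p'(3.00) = -0.00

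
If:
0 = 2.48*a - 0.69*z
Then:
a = 0.278225806451613*z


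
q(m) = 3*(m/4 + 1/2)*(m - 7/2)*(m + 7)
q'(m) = 3*(m/4 + 1/2)*(m - 7/2) + 3*(m/4 + 1/2)*(m + 7) + 3*(m - 7/2)*(m + 7)/4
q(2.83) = -23.86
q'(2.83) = 28.24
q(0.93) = -44.79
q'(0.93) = -3.51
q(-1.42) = -11.94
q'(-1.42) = -20.30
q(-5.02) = 38.21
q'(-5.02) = 2.16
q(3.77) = 12.58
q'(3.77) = 49.96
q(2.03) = -40.12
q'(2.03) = 12.89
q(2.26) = -36.69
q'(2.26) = 17.01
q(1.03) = -45.07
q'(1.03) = -2.24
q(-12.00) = -581.25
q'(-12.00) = 211.88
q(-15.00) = -1443.00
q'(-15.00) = 369.38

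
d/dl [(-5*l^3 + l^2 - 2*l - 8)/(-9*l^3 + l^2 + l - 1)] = 2*(2*l^4 - 23*l^3 - 99*l^2 + 7*l + 5)/(81*l^6 - 18*l^5 - 17*l^4 + 20*l^3 - l^2 - 2*l + 1)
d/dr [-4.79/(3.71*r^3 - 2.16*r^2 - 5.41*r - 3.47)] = (53.3127*r^2 - 20.6928*r - 25.9139)/(-3.71*r^3 + 2.16*r^2 + 5.41*r + 3.47)^2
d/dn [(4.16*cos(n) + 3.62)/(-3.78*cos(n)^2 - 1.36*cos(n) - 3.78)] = (-15.7248*cos(n)^2 - 27.3672*cos(n) + 10.8016)*sin(n)/(14.2884*cos(n)^4 + 10.2816*cos(n)^3 + 30.4264*cos(n)^2 + 10.2816*cos(n) + 14.2884)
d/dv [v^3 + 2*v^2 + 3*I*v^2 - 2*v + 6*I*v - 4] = 3*v^2 + v*(4 + 6*I) - 2 + 6*I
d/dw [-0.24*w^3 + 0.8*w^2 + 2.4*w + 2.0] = -0.72*w^2 + 1.6*w + 2.4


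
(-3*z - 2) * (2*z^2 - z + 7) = -6*z^3 - z^2 - 19*z - 14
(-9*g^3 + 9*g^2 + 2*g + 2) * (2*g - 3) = -18*g^4 + 45*g^3 - 23*g^2 - 2*g - 6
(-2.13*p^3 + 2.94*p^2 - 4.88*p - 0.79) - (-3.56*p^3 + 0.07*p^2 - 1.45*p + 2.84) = 1.43*p^3 + 2.87*p^2 - 3.43*p - 3.63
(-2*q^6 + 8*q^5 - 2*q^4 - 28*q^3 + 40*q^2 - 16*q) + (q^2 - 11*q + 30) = -2*q^6 + 8*q^5 - 2*q^4 - 28*q^3 + 41*q^2 - 27*q + 30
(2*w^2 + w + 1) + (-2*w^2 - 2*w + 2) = 3 - w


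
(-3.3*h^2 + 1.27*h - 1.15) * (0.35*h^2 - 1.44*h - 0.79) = -1.155*h^4 + 5.1965*h^3 + 0.3757*h^2 + 0.6527*h + 0.9085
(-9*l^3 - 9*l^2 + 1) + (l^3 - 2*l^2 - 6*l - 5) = -8*l^3 - 11*l^2 - 6*l - 4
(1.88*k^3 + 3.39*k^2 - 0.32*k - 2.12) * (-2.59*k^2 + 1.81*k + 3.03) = -4.8692*k^5 - 5.3773*k^4 + 12.6611*k^3 + 15.1833*k^2 - 4.8068*k - 6.4236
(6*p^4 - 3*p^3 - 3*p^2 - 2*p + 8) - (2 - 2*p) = 6*p^4 - 3*p^3 - 3*p^2 + 6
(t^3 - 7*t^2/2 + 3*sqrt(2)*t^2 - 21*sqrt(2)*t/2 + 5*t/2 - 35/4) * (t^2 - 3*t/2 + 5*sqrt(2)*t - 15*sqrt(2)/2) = t^5 - 5*t^4 + 8*sqrt(2)*t^4 - 40*sqrt(2)*t^3 + 151*t^3/4 - 325*t^2/2 + 109*sqrt(2)*t^2/2 - 125*sqrt(2)*t/2 + 1365*t/8 + 525*sqrt(2)/8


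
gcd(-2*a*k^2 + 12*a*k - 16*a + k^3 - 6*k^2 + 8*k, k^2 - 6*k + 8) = k^2 - 6*k + 8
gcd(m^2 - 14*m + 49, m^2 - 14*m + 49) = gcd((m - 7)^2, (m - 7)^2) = m^2 - 14*m + 49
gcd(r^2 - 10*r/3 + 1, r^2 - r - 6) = r - 3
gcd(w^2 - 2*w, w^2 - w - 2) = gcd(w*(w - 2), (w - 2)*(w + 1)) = w - 2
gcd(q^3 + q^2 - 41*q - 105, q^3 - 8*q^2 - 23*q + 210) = q^2 - 2*q - 35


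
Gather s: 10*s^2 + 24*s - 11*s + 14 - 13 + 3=10*s^2 + 13*s + 4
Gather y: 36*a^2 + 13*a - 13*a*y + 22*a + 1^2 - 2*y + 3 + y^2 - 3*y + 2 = 36*a^2 + 35*a + y^2 + y*(-13*a - 5) + 6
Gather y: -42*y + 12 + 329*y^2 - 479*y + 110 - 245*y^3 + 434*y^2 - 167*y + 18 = -245*y^3 + 763*y^2 - 688*y + 140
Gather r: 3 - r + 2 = 5 - r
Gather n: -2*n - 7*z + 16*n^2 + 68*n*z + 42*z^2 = 16*n^2 + n*(68*z - 2) + 42*z^2 - 7*z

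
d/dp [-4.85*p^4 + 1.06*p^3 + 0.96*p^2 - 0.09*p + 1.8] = -19.4*p^3 + 3.18*p^2 + 1.92*p - 0.09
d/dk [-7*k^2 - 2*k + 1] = -14*k - 2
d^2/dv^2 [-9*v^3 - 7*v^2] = -54*v - 14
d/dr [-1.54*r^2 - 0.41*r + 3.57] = -3.08*r - 0.41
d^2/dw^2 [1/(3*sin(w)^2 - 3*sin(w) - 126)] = (4*sin(w)^4 - 3*sin(w)^3 + 163*sin(w)^2 - 36*sin(w) - 86)/(3*(sin(w) + cos(w)^2 + 41)^3)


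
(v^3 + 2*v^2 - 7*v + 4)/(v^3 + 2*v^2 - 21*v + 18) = (v^2 + 3*v - 4)/(v^2 + 3*v - 18)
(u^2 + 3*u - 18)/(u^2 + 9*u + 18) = (u - 3)/(u + 3)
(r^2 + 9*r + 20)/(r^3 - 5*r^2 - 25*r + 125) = (r + 4)/(r^2 - 10*r + 25)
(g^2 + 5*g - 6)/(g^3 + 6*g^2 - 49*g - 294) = (g - 1)/(g^2 - 49)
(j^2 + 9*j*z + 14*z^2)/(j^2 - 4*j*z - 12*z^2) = (-j - 7*z)/(-j + 6*z)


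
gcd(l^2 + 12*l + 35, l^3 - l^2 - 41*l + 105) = l + 7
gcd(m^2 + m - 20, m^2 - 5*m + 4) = m - 4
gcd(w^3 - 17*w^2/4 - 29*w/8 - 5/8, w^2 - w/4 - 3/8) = w + 1/2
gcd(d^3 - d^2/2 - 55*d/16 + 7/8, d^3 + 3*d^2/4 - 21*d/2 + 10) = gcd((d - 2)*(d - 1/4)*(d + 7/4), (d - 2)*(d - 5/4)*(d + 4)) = d - 2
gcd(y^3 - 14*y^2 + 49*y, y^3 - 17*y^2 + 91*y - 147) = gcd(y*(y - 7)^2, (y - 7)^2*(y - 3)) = y^2 - 14*y + 49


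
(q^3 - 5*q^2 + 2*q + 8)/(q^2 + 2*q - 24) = (q^2 - q - 2)/(q + 6)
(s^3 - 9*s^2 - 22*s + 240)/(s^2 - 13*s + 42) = (s^2 - 3*s - 40)/(s - 7)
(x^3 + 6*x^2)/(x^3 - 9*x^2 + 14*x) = x*(x + 6)/(x^2 - 9*x + 14)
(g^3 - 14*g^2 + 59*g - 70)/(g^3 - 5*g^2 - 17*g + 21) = (g^2 - 7*g + 10)/(g^2 + 2*g - 3)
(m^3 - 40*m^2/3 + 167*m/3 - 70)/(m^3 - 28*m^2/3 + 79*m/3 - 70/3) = (m - 6)/(m - 2)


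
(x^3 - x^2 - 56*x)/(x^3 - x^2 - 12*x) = (-x^2 + x + 56)/(-x^2 + x + 12)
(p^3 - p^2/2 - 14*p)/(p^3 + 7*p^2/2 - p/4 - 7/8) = 4*p*(p - 4)/(4*p^2 - 1)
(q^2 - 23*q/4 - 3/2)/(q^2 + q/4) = (q - 6)/q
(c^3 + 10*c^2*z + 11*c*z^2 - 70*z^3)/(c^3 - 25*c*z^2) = (-c^2 - 5*c*z + 14*z^2)/(c*(-c + 5*z))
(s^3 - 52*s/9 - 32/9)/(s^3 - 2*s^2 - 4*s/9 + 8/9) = (3*s^2 - 2*s - 16)/(3*s^2 - 8*s + 4)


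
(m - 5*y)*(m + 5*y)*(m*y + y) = m^3*y + m^2*y - 25*m*y^3 - 25*y^3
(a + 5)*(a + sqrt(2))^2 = a^3 + 2*sqrt(2)*a^2 + 5*a^2 + 2*a + 10*sqrt(2)*a + 10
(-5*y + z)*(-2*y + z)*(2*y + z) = 20*y^3 - 4*y^2*z - 5*y*z^2 + z^3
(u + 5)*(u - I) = u^2 + 5*u - I*u - 5*I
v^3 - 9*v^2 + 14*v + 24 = (v - 6)*(v - 4)*(v + 1)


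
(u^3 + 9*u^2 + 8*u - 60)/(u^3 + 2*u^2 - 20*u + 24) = (u + 5)/(u - 2)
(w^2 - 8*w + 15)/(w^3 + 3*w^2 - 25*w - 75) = (w - 3)/(w^2 + 8*w + 15)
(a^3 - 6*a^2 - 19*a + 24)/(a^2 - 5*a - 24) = a - 1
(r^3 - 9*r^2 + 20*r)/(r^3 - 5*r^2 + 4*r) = (r - 5)/(r - 1)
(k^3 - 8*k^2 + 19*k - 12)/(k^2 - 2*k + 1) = (k^2 - 7*k + 12)/(k - 1)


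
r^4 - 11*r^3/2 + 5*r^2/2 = r^2*(r - 5)*(r - 1/2)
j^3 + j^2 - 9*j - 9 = (j - 3)*(j + 1)*(j + 3)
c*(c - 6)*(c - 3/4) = c^3 - 27*c^2/4 + 9*c/2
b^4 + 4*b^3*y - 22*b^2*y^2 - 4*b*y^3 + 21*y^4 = (b - 3*y)*(b - y)*(b + y)*(b + 7*y)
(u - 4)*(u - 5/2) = u^2 - 13*u/2 + 10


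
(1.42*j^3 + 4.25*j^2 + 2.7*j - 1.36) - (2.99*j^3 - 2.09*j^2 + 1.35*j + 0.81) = -1.57*j^3 + 6.34*j^2 + 1.35*j - 2.17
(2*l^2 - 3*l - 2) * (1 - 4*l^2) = -8*l^4 + 12*l^3 + 10*l^2 - 3*l - 2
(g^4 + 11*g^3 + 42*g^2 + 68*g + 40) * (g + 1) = g^5 + 12*g^4 + 53*g^3 + 110*g^2 + 108*g + 40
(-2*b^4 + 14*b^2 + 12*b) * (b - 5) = -2*b^5 + 10*b^4 + 14*b^3 - 58*b^2 - 60*b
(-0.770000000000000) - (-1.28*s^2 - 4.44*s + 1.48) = 1.28*s^2 + 4.44*s - 2.25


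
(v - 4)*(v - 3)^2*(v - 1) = v^4 - 11*v^3 + 43*v^2 - 69*v + 36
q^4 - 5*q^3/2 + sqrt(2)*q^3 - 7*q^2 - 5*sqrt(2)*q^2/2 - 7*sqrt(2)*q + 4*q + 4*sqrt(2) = (q - 4)*(q - 1/2)*(q + 2)*(q + sqrt(2))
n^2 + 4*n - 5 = (n - 1)*(n + 5)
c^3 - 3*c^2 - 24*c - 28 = (c - 7)*(c + 2)^2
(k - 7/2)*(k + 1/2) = k^2 - 3*k - 7/4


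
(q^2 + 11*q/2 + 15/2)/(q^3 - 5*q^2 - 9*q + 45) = (q + 5/2)/(q^2 - 8*q + 15)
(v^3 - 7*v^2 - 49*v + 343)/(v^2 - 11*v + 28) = (v^2 - 49)/(v - 4)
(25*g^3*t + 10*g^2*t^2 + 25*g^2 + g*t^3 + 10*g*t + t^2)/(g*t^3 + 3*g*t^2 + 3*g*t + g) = (25*g^3*t + 10*g^2*t^2 + 25*g^2 + g*t^3 + 10*g*t + t^2)/(g*(t^3 + 3*t^2 + 3*t + 1))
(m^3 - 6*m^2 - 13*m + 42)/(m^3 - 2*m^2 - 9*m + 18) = (m - 7)/(m - 3)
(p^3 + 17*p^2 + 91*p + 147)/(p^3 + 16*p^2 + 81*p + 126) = (p + 7)/(p + 6)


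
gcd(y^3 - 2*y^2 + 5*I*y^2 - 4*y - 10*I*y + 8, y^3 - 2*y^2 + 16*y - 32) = y^2 + y*(-2 + 4*I) - 8*I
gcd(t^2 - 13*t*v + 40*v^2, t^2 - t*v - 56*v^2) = t - 8*v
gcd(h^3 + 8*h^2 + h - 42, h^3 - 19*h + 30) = h - 2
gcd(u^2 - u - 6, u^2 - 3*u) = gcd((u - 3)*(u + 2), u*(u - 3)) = u - 3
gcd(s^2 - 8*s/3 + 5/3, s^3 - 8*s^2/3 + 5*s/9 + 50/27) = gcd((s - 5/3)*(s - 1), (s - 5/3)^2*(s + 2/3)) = s - 5/3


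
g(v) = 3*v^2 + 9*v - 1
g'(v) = 6*v + 9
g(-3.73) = 7.17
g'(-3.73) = -13.38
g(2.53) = 40.97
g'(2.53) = 24.18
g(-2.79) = -2.76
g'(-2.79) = -7.74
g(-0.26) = -3.14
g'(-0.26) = 7.44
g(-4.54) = 19.97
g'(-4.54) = -18.24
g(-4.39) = 17.31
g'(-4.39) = -17.34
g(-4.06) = 11.91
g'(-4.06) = -15.36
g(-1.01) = -7.03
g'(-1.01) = 2.94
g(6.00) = 161.00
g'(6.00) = 45.00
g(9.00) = 323.00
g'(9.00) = 63.00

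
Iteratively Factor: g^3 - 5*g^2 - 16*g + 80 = (g + 4)*(g^2 - 9*g + 20) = (g - 4)*(g + 4)*(g - 5)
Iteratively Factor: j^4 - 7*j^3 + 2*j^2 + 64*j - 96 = (j + 3)*(j^3 - 10*j^2 + 32*j - 32) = (j - 4)*(j + 3)*(j^2 - 6*j + 8) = (j - 4)*(j - 2)*(j + 3)*(j - 4)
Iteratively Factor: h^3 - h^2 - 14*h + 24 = (h - 2)*(h^2 + h - 12) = (h - 2)*(h + 4)*(h - 3)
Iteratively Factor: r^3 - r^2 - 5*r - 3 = (r + 1)*(r^2 - 2*r - 3) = (r - 3)*(r + 1)*(r + 1)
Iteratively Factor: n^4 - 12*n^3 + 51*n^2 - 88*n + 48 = (n - 3)*(n^3 - 9*n^2 + 24*n - 16) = (n - 4)*(n - 3)*(n^2 - 5*n + 4) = (n - 4)*(n - 3)*(n - 1)*(n - 4)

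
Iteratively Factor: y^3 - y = (y)*(y^2 - 1) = y*(y + 1)*(y - 1)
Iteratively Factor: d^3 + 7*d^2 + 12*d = (d + 3)*(d^2 + 4*d) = (d + 3)*(d + 4)*(d)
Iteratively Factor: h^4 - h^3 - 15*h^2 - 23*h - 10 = (h + 1)*(h^3 - 2*h^2 - 13*h - 10) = (h + 1)*(h + 2)*(h^2 - 4*h - 5) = (h - 5)*(h + 1)*(h + 2)*(h + 1)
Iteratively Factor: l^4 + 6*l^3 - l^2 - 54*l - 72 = (l + 3)*(l^3 + 3*l^2 - 10*l - 24) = (l + 2)*(l + 3)*(l^2 + l - 12) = (l + 2)*(l + 3)*(l + 4)*(l - 3)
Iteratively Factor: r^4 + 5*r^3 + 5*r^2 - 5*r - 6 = (r - 1)*(r^3 + 6*r^2 + 11*r + 6) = (r - 1)*(r + 1)*(r^2 + 5*r + 6) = (r - 1)*(r + 1)*(r + 2)*(r + 3)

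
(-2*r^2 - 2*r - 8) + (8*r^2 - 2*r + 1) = 6*r^2 - 4*r - 7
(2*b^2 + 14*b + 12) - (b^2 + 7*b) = b^2 + 7*b + 12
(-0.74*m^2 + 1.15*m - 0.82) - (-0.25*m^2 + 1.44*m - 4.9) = -0.49*m^2 - 0.29*m + 4.08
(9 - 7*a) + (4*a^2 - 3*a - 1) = 4*a^2 - 10*a + 8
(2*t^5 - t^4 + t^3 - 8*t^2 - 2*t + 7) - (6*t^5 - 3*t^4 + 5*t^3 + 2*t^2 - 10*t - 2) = -4*t^5 + 2*t^4 - 4*t^3 - 10*t^2 + 8*t + 9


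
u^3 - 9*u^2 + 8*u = u*(u - 8)*(u - 1)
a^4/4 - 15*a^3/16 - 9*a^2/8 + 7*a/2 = a*(a/4 + 1/2)*(a - 4)*(a - 7/4)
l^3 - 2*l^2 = l^2*(l - 2)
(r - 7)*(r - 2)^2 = r^3 - 11*r^2 + 32*r - 28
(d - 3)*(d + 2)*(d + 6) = d^3 + 5*d^2 - 12*d - 36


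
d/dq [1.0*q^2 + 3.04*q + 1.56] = 2.0*q + 3.04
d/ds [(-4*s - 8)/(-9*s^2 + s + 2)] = 36*s*(-s - 4)/(81*s^4 - 18*s^3 - 35*s^2 + 4*s + 4)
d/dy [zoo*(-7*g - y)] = zoo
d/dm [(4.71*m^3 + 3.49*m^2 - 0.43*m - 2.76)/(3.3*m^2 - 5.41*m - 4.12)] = (15.543*m^4 - 50.9622*m^3 - 75.6775*m^2 - 10.5416*m - 13.16)/(10.89*m^4 - 35.706*m^3 + 2.0761*m^2 + 44.5784*m + 16.9744)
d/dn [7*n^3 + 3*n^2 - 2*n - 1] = 21*n^2 + 6*n - 2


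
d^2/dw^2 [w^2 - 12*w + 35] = 2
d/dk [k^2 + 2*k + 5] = 2*k + 2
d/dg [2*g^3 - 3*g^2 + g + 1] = 6*g^2 - 6*g + 1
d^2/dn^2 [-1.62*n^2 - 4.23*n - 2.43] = -3.24000000000000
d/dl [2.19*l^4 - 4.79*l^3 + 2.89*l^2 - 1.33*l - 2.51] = 8.76*l^3 - 14.37*l^2 + 5.78*l - 1.33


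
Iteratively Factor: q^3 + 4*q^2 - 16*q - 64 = (q + 4)*(q^2 - 16) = (q - 4)*(q + 4)*(q + 4)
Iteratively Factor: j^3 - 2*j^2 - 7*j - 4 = (j + 1)*(j^2 - 3*j - 4) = (j + 1)^2*(j - 4)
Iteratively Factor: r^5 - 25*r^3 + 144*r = (r - 3)*(r^4 + 3*r^3 - 16*r^2 - 48*r) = r*(r - 3)*(r^3 + 3*r^2 - 16*r - 48) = r*(r - 4)*(r - 3)*(r^2 + 7*r + 12) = r*(r - 4)*(r - 3)*(r + 3)*(r + 4)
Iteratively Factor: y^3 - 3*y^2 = (y)*(y^2 - 3*y) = y^2*(y - 3)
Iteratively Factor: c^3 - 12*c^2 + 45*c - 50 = (c - 5)*(c^2 - 7*c + 10) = (c - 5)^2*(c - 2)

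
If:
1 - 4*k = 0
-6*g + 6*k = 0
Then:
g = 1/4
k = 1/4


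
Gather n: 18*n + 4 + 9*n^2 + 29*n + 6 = 9*n^2 + 47*n + 10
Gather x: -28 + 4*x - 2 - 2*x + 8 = 2*x - 22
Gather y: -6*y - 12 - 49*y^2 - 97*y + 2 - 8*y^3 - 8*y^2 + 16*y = -8*y^3 - 57*y^2 - 87*y - 10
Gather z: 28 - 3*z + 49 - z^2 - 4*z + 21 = -z^2 - 7*z + 98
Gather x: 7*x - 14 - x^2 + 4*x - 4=-x^2 + 11*x - 18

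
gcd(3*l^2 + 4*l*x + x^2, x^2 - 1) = 1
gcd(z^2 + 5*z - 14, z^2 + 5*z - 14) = z^2 + 5*z - 14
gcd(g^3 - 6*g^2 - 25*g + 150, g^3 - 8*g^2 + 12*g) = g - 6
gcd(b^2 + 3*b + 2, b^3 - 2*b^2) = 1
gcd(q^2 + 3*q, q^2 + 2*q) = q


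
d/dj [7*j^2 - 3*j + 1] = 14*j - 3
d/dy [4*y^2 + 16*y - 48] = 8*y + 16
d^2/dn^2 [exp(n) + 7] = exp(n)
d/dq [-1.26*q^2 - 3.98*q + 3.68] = -2.52*q - 3.98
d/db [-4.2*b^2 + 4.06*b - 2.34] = 4.06 - 8.4*b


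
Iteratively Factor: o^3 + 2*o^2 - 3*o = (o)*(o^2 + 2*o - 3) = o*(o + 3)*(o - 1)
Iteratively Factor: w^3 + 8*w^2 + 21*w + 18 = (w + 3)*(w^2 + 5*w + 6) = (w + 2)*(w + 3)*(w + 3)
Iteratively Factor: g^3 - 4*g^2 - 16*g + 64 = (g + 4)*(g^2 - 8*g + 16) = (g - 4)*(g + 4)*(g - 4)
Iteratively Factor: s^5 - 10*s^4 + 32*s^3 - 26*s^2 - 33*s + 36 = (s - 3)*(s^4 - 7*s^3 + 11*s^2 + 7*s - 12) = (s - 3)*(s + 1)*(s^3 - 8*s^2 + 19*s - 12) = (s - 3)^2*(s + 1)*(s^2 - 5*s + 4) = (s - 3)^2*(s - 1)*(s + 1)*(s - 4)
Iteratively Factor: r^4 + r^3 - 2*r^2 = (r + 2)*(r^3 - r^2) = r*(r + 2)*(r^2 - r) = r*(r - 1)*(r + 2)*(r)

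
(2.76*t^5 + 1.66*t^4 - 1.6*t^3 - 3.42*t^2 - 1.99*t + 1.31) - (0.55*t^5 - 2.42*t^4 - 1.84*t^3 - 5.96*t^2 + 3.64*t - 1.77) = 2.21*t^5 + 4.08*t^4 + 0.24*t^3 + 2.54*t^2 - 5.63*t + 3.08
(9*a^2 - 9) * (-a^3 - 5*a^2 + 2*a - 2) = -9*a^5 - 45*a^4 + 27*a^3 + 27*a^2 - 18*a + 18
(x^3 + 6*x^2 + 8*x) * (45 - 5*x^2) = -5*x^5 - 30*x^4 + 5*x^3 + 270*x^2 + 360*x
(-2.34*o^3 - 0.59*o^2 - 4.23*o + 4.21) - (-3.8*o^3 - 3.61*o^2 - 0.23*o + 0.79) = 1.46*o^3 + 3.02*o^2 - 4.0*o + 3.42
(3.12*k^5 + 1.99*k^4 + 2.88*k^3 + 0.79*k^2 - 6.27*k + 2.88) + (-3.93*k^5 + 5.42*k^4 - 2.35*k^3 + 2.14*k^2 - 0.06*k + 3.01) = -0.81*k^5 + 7.41*k^4 + 0.53*k^3 + 2.93*k^2 - 6.33*k + 5.89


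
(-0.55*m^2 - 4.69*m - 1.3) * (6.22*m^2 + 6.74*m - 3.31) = -3.421*m^4 - 32.8788*m^3 - 37.8761*m^2 + 6.7619*m + 4.303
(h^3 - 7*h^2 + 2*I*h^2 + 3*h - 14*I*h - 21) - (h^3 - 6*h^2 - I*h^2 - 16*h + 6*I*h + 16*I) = -h^2 + 3*I*h^2 + 19*h - 20*I*h - 21 - 16*I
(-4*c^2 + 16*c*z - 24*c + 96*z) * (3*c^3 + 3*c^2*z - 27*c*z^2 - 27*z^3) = -12*c^5 + 36*c^4*z - 72*c^4 + 156*c^3*z^2 + 216*c^3*z - 324*c^2*z^3 + 936*c^2*z^2 - 432*c*z^4 - 1944*c*z^3 - 2592*z^4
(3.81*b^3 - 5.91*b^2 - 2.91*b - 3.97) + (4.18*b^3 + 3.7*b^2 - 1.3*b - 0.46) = 7.99*b^3 - 2.21*b^2 - 4.21*b - 4.43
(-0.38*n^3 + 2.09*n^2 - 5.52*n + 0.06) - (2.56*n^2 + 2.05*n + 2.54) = -0.38*n^3 - 0.47*n^2 - 7.57*n - 2.48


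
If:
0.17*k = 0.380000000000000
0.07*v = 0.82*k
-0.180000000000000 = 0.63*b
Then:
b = -0.29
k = 2.24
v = 26.18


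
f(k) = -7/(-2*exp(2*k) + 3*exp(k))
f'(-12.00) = 379761.18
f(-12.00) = -379762.74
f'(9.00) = 0.00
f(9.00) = 0.00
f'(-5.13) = 394.37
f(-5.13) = -395.93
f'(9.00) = -0.00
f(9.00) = 0.00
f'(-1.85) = 14.64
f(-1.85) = -16.58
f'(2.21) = -0.11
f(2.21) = 0.05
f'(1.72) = -0.36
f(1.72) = 0.15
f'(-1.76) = 13.33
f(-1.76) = -15.32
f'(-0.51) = 2.15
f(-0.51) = -6.48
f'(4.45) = -0.00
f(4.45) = 0.00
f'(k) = -7*(4*exp(2*k) - 3*exp(k))/(-2*exp(2*k) + 3*exp(k))^2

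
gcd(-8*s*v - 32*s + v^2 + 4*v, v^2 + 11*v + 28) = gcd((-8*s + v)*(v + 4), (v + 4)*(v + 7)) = v + 4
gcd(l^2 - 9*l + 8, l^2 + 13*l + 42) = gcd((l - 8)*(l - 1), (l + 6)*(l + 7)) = 1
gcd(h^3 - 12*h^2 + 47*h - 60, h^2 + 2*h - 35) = h - 5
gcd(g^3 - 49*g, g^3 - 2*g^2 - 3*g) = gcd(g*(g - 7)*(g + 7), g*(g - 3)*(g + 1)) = g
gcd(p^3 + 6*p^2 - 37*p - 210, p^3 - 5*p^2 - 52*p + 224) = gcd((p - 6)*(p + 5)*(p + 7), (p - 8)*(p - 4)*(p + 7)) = p + 7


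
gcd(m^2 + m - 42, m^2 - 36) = m - 6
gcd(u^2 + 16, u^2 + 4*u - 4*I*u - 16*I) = u - 4*I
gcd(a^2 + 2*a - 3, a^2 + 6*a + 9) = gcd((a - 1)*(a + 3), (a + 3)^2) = a + 3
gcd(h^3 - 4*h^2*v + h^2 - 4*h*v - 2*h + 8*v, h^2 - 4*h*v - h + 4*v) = -h^2 + 4*h*v + h - 4*v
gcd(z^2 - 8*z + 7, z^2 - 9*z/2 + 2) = 1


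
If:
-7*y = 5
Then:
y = -5/7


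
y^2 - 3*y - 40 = (y - 8)*(y + 5)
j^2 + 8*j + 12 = (j + 2)*(j + 6)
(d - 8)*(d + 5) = d^2 - 3*d - 40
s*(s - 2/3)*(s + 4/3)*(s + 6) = s^4 + 20*s^3/3 + 28*s^2/9 - 16*s/3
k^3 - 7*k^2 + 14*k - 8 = (k - 4)*(k - 2)*(k - 1)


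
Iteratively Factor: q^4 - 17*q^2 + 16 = (q + 1)*(q^3 - q^2 - 16*q + 16) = (q + 1)*(q + 4)*(q^2 - 5*q + 4) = (q - 1)*(q + 1)*(q + 4)*(q - 4)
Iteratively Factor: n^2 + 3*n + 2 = (n + 1)*(n + 2)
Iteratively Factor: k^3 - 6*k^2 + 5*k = (k - 1)*(k^2 - 5*k) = k*(k - 1)*(k - 5)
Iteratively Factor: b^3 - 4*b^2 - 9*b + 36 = (b - 4)*(b^2 - 9) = (b - 4)*(b + 3)*(b - 3)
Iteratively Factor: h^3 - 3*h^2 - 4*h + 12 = (h + 2)*(h^2 - 5*h + 6) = (h - 3)*(h + 2)*(h - 2)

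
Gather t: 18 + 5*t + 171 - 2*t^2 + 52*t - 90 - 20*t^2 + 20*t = -22*t^2 + 77*t + 99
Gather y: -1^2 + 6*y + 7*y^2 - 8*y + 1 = 7*y^2 - 2*y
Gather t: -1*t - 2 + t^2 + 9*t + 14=t^2 + 8*t + 12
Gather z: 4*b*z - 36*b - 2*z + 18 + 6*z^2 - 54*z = -36*b + 6*z^2 + z*(4*b - 56) + 18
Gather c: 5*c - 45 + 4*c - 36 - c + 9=8*c - 72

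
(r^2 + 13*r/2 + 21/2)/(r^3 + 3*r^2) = (r + 7/2)/r^2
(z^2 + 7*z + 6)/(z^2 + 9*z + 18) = (z + 1)/(z + 3)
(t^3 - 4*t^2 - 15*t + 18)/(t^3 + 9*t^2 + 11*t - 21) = (t - 6)/(t + 7)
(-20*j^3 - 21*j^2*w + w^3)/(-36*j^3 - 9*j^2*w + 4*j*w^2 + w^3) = (-5*j^2 - 4*j*w + w^2)/(-9*j^2 + w^2)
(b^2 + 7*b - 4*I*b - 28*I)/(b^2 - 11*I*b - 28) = (b + 7)/(b - 7*I)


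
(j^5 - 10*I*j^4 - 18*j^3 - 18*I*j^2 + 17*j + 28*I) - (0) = j^5 - 10*I*j^4 - 18*j^3 - 18*I*j^2 + 17*j + 28*I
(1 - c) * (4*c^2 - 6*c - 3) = -4*c^3 + 10*c^2 - 3*c - 3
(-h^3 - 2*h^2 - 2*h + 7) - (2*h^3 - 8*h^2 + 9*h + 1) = -3*h^3 + 6*h^2 - 11*h + 6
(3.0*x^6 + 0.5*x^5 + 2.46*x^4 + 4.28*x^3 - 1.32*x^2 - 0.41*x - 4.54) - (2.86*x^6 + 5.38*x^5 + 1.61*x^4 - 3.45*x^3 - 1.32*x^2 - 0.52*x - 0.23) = 0.14*x^6 - 4.88*x^5 + 0.85*x^4 + 7.73*x^3 + 0.11*x - 4.31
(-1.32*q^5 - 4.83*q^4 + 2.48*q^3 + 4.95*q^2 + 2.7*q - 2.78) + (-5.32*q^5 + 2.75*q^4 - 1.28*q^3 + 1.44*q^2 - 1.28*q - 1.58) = -6.64*q^5 - 2.08*q^4 + 1.2*q^3 + 6.39*q^2 + 1.42*q - 4.36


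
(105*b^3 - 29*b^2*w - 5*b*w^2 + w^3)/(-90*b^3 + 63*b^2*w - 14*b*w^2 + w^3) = (-35*b^2 - 2*b*w + w^2)/(30*b^2 - 11*b*w + w^2)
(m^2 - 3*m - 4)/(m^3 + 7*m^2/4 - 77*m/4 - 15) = 4*(m + 1)/(4*m^2 + 23*m + 15)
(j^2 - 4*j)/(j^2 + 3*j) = (j - 4)/(j + 3)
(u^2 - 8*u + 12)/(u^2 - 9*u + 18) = (u - 2)/(u - 3)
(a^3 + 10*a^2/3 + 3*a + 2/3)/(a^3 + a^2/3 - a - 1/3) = (a + 2)/(a - 1)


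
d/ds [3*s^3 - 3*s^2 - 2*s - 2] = 9*s^2 - 6*s - 2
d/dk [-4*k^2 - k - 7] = -8*k - 1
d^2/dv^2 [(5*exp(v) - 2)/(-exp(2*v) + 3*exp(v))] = (-5*exp(3*v) - 7*exp(2*v) - 18*exp(v) + 18)*exp(-v)/(exp(3*v) - 9*exp(2*v) + 27*exp(v) - 27)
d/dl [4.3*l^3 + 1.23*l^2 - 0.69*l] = 12.9*l^2 + 2.46*l - 0.69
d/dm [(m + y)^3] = 3*(m + y)^2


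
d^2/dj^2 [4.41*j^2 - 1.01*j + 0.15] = 8.82000000000000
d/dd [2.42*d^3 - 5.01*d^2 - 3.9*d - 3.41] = 7.26*d^2 - 10.02*d - 3.9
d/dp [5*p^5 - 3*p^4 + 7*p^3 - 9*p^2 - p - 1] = 25*p^4 - 12*p^3 + 21*p^2 - 18*p - 1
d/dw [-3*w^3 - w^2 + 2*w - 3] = -9*w^2 - 2*w + 2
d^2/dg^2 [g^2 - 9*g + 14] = 2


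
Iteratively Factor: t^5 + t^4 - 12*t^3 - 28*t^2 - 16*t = (t + 2)*(t^4 - t^3 - 10*t^2 - 8*t) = (t + 1)*(t + 2)*(t^3 - 2*t^2 - 8*t) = (t - 4)*(t + 1)*(t + 2)*(t^2 + 2*t) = t*(t - 4)*(t + 1)*(t + 2)*(t + 2)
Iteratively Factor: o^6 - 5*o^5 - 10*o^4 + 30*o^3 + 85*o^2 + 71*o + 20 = (o - 4)*(o^5 - o^4 - 14*o^3 - 26*o^2 - 19*o - 5) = (o - 4)*(o + 1)*(o^4 - 2*o^3 - 12*o^2 - 14*o - 5) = (o - 4)*(o + 1)^2*(o^3 - 3*o^2 - 9*o - 5) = (o - 4)*(o + 1)^3*(o^2 - 4*o - 5) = (o - 4)*(o + 1)^4*(o - 5)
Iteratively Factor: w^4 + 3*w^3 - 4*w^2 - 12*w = (w + 2)*(w^3 + w^2 - 6*w) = w*(w + 2)*(w^2 + w - 6) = w*(w + 2)*(w + 3)*(w - 2)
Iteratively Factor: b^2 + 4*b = (b)*(b + 4)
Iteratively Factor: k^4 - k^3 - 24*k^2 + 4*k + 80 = (k - 2)*(k^3 + k^2 - 22*k - 40) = (k - 2)*(k + 2)*(k^2 - k - 20) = (k - 5)*(k - 2)*(k + 2)*(k + 4)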